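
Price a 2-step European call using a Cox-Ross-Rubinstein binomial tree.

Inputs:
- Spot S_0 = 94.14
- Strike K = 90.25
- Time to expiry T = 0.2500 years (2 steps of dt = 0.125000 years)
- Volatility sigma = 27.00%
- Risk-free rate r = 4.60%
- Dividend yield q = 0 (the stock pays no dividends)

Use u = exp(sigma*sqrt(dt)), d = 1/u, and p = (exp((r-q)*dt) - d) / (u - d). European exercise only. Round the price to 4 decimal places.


dt = T/N = 0.125000
u = exp(sigma*sqrt(dt)) = 1.100164; d = 1/u = 0.908955
p = (exp((r-q)*dt) - d) / (u - d) = 0.506312
Discount per step: exp(-r*dt) = 0.994266
Stock lattice S(k, i) with i counting down-moves:
  k=0: S(0,0) = 94.1400
  k=1: S(1,0) = 103.5695; S(1,1) = 85.5690
  k=2: S(2,0) = 113.9434; S(2,1) = 94.1400; S(2,2) = 77.7784
Terminal payoffs V(N, i) = max(S_T - K, 0):
  V(2,0) = 23.693404; V(2,1) = 3.890000; V(2,2) = 0.000000
Backward induction: V(k, i) = exp(-r*dt) * [p * V(k+1, i) + (1-p) * V(k+1, i+1)].
  V(1,0) = exp(-r*dt) * [p*23.693404 + (1-p)*3.890000] = 13.836904
  V(1,1) = exp(-r*dt) * [p*3.890000 + (1-p)*0.000000] = 1.958260
  V(0,0) = exp(-r*dt) * [p*13.836904 + (1-p)*1.958260] = 7.926845

Answer: Price = V(0,0) = 7.9268


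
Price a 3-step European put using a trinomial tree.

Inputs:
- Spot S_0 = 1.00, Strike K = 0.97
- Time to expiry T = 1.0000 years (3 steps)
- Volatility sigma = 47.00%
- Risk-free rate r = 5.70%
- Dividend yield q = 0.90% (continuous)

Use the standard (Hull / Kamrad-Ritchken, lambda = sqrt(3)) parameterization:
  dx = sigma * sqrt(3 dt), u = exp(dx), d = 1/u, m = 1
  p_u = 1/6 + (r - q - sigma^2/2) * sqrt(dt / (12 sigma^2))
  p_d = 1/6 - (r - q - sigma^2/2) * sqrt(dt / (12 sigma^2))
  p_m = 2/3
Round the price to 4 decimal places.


dt = T/N = 0.333333; dx = sigma*sqrt(3*dt) = 0.470000
u = exp(dx) = 1.599994; d = 1/u = 0.625002
p_u = 0.144521, p_m = 0.666667, p_d = 0.188812
Discount per step: exp(-r*dt) = 0.981179
Stock lattice S(k, j) with j the centered position index:
  k=0: S(0,+0) = 1.0000
  k=1: S(1,-1) = 0.6250; S(1,+0) = 1.0000; S(1,+1) = 1.6000
  k=2: S(2,-2) = 0.3906; S(2,-1) = 0.6250; S(2,+0) = 1.0000; S(2,+1) = 1.6000; S(2,+2) = 2.5600
  k=3: S(3,-3) = 0.2441; S(3,-2) = 0.3906; S(3,-1) = 0.6250; S(3,+0) = 1.0000; S(3,+1) = 1.6000; S(3,+2) = 2.5600; S(3,+3) = 4.0960
Terminal payoffs V(N, j) = max(K - S_T, 0):
  V(3,-3) = 0.725857; V(3,-2) = 0.579372; V(3,-1) = 0.344998; V(3,+0) = 0.000000; V(3,+1) = 0.000000; V(3,+2) = 0.000000; V(3,+3) = 0.000000
Backward induction: V(k, j) = exp(-r*dt) * [p_u * V(k+1, j+1) + p_m * V(k+1, j) + p_d * V(k+1, j-1)]
  V(2,-2) = exp(-r*dt) * [p_u*0.344998 + p_m*0.579372 + p_d*0.725857] = 0.562371
  V(2,-1) = exp(-r*dt) * [p_u*0.000000 + p_m*0.344998 + p_d*0.579372] = 0.333003
  V(2,+0) = exp(-r*dt) * [p_u*0.000000 + p_m*0.000000 + p_d*0.344998] = 0.063914
  V(2,+1) = exp(-r*dt) * [p_u*0.000000 + p_m*0.000000 + p_d*0.000000] = 0.000000
  V(2,+2) = exp(-r*dt) * [p_u*0.000000 + p_m*0.000000 + p_d*0.000000] = 0.000000
  V(1,-1) = exp(-r*dt) * [p_u*0.063914 + p_m*0.333003 + p_d*0.562371] = 0.331071
  V(1,+0) = exp(-r*dt) * [p_u*0.000000 + p_m*0.063914 + p_d*0.333003] = 0.103499
  V(1,+1) = exp(-r*dt) * [p_u*0.000000 + p_m*0.000000 + p_d*0.063914] = 0.011841
  V(0,+0) = exp(-r*dt) * [p_u*0.011841 + p_m*0.103499 + p_d*0.331071] = 0.130713

Answer: Price = V(0,0) = 0.1307


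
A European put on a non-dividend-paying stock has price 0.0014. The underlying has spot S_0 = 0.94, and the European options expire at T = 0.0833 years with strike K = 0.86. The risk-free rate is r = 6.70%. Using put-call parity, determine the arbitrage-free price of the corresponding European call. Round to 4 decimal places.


Put-call parity: C - P = S_0 * exp(-qT) - K * exp(-rT).
S_0 * exp(-qT) = 0.9400 * 1.00000000 = 0.94000000
K * exp(-rT) = 0.8600 * 0.99443445 = 0.85521362
C = P + S*exp(-qT) - K*exp(-rT)
C = 0.0014 + 0.94000000 - 0.85521362 = 0.0862

Answer: Call price = 0.0862


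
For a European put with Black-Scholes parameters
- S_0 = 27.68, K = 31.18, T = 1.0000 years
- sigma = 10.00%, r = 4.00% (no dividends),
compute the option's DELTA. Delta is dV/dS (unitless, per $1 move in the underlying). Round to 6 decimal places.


d1 = -0.7406673288; d2 = -0.8406673288
phi(d1) = 0.3032394325; exp(-qT) = 1.0000000000; exp(-rT) = 0.9607894392
N(-d1) = 0.7705524132
Delta = -exp(-qT) * N(-d1) = -1.0000000000 * 0.7705524132 = -0.770552

Answer: Delta = -0.770552


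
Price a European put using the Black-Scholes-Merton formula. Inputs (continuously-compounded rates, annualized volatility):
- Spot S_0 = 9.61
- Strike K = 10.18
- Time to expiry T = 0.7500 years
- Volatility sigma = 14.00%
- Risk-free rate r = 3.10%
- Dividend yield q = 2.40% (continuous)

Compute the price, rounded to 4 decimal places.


Answer: Price = 0.7652

Derivation:
d1 = (ln(S/K) + (r - q + 0.5*sigma^2) * T) / (sigma * sqrt(T)) = -0.37132520
d2 = d1 - sigma * sqrt(T) = -0.49256876
exp(-rT) = 0.97701820; exp(-qT) = 0.98216103
P = K * exp(-rT) * N(-d2) - S_0 * exp(-qT) * N(-d1)
N(-d1) = 0.64480234; N(-d2) = 0.68884134
P = 10.1800 * 0.97701820 * 0.68884134 - 9.6100 * 0.98216103 * 0.64480234 = 0.7652


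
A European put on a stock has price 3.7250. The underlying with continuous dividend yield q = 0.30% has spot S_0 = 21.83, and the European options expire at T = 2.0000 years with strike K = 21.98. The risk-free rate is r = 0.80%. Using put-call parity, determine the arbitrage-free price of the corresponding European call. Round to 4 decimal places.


Answer: Call price = 3.7933

Derivation:
Put-call parity: C - P = S_0 * exp(-qT) - K * exp(-rT).
S_0 * exp(-qT) = 21.8300 * 0.99401796 = 21.69941216
K * exp(-rT) = 21.9800 * 0.98412732 = 21.63111849
C = P + S*exp(-qT) - K*exp(-rT)
C = 3.7250 + 21.69941216 - 21.63111849 = 3.7933


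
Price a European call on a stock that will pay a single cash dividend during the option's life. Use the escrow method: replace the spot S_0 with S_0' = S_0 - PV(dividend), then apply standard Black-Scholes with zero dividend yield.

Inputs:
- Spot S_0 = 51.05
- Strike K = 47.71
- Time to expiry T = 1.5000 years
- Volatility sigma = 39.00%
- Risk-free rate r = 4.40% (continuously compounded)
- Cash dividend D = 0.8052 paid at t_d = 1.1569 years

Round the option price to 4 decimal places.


Answer: Price = 12.0411

Derivation:
PV(D) = D * exp(-r * t_d) = 0.8052 * 0.95037028 = 0.76523815
S_0' = S_0 - PV(D) = 51.0500 - 0.76523815 = 50.28476185
d1 = (ln(S_0'/K) + (r + sigma^2/2)*T) / (sigma*sqrt(T)) = 0.48704244
d2 = d1 - sigma*sqrt(T) = 0.00939194
exp(-rT) = 0.93613086
N(d1) = 0.68688587; N(d2) = 0.50374679
C = S_0' * N(d1) - K * exp(-rT) * N(d2) = 50.28476185 * 0.68688587 - 47.7100 * 0.93613086 * 0.50374679 = 12.0411


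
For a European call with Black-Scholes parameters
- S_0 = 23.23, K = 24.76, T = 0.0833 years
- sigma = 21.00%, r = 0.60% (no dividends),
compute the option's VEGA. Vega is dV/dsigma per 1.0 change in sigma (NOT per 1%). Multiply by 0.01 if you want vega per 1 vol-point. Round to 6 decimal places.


Answer: Vega = 1.599865

Derivation:
d1 = -1.0138374549; d2 = -1.0744471076
phi(d1) = 0.2386226785; exp(-qT) = 1.0000000000; exp(-rT) = 0.9995003249
Vega = S * exp(-qT) * phi(d1) * sqrt(T) = 23.2300 * 1.0000000000 * 0.2386226785 * 0.2886173938 = 1.599865


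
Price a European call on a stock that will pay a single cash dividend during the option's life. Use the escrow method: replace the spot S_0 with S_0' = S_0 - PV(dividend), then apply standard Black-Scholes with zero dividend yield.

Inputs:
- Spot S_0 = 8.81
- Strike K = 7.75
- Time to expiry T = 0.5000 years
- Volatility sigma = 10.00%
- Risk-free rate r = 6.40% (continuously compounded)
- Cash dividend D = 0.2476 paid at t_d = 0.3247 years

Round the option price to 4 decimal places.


PV(D) = D * exp(-r * t_d) = 0.2476 * 0.97943363 = 0.24250777
S_0' = S_0 - PV(D) = 8.8100 - 0.24250777 = 8.56749223
d1 = (ln(S_0'/K) + (r + sigma^2/2)*T) / (sigma*sqrt(T)) = 1.90610850
d2 = d1 - sigma*sqrt(T) = 1.83539782
exp(-rT) = 0.96850658
N(d1) = 0.97168194; N(d2) = 0.96677662
C = S_0' * N(d1) - K * exp(-rT) * N(d2) = 8.56749223 * 0.97168194 - 7.7500 * 0.96850658 * 0.96677662 = 1.0683

Answer: Price = 1.0683


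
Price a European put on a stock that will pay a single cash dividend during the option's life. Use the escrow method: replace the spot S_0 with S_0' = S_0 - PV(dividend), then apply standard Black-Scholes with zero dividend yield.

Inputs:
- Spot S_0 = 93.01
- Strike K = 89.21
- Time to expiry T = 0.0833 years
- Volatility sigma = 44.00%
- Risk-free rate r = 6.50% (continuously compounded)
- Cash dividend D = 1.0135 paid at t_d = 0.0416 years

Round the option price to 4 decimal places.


Answer: Price = 3.1239

Derivation:
PV(D) = D * exp(-r * t_d) = 1.0135 * 0.99729965 = 1.01076320
S_0' = S_0 - PV(D) = 93.0100 - 1.01076320 = 91.99923680
d1 = (ln(S_0'/K) + (r + sigma^2/2)*T) / (sigma*sqrt(T)) = 0.34856685
d2 = d1 - sigma*sqrt(T) = 0.22157520
exp(-rT) = 0.99460013
N(-d1) = 0.36370726; N(-d2) = 0.41232230
P = K * exp(-rT) * N(-d2) - S_0' * N(-d1) = 89.2100 * 0.99460013 * 0.41232230 - 91.99923680 * 0.36370726 = 3.1239


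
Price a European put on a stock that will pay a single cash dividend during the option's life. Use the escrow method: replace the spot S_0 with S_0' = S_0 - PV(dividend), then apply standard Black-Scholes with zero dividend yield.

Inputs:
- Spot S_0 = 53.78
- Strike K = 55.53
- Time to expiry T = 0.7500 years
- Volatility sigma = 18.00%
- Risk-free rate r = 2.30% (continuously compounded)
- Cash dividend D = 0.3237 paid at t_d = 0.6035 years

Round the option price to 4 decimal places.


Answer: Price = 3.9454

Derivation:
PV(D) = D * exp(-r * t_d) = 0.3237 * 0.98621539 = 0.31923792
S_0' = S_0 - PV(D) = 53.7800 - 0.31923792 = 53.46076208
d1 = (ln(S_0'/K) + (r + sigma^2/2)*T) / (sigma*sqrt(T)) = -0.05501153
d2 = d1 - sigma*sqrt(T) = -0.21089611
exp(-rT) = 0.98289793
N(-d1) = 0.52193536; N(-d2) = 0.58351583
P = K * exp(-rT) * N(-d2) - S_0' * N(-d1) = 55.5300 * 0.98289793 * 0.58351583 - 53.46076208 * 0.52193536 = 3.9454


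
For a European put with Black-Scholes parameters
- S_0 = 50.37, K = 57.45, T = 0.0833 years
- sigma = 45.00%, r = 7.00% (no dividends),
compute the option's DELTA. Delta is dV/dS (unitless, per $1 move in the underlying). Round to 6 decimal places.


Answer: Delta = -0.816685

Derivation:
d1 = -0.9028032117; d2 = -1.0326810390
phi(d1) = 0.2654137492; exp(-qT) = 1.0000000000; exp(-rT) = 0.9941859673
N(-d1) = 0.8166848269
Delta = -exp(-qT) * N(-d1) = -1.0000000000 * 0.8166848269 = -0.816685


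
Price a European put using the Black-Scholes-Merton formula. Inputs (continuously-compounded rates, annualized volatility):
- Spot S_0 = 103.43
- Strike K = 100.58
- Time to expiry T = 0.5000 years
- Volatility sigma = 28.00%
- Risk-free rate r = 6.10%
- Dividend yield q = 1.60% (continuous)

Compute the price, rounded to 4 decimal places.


Answer: Price = 5.6225

Derivation:
d1 = (ln(S/K) + (r - q + 0.5*sigma^2) * T) / (sigma * sqrt(T)) = 0.35376363
d2 = d1 - sigma * sqrt(T) = 0.15577373
exp(-rT) = 0.96996043; exp(-qT) = 0.99203191
P = K * exp(-rT) * N(-d2) - S_0 * exp(-qT) * N(-d1)
N(-d1) = 0.36175802; N(-d2) = 0.43810569
P = 100.5800 * 0.96996043 * 0.43810569 - 103.4300 * 0.99203191 * 0.36175802 = 5.6225


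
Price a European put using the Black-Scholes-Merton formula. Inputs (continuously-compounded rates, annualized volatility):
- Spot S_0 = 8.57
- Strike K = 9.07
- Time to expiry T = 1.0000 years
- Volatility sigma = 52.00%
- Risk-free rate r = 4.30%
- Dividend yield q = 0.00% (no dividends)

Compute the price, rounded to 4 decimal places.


d1 = (ln(S/K) + (r - q + 0.5*sigma^2) * T) / (sigma * sqrt(T)) = 0.23364513
d2 = d1 - sigma * sqrt(T) = -0.28635487
exp(-rT) = 0.95791139; exp(-qT) = 1.00000000
P = K * exp(-rT) * N(-d2) - S_0 * exp(-qT) * N(-d1)
N(-d1) = 0.40763024; N(-d2) = 0.61269683
P = 9.0700 * 0.95791139 * 0.61269683 - 8.5700 * 1.00000000 * 0.40763024 = 1.8299

Answer: Price = 1.8299


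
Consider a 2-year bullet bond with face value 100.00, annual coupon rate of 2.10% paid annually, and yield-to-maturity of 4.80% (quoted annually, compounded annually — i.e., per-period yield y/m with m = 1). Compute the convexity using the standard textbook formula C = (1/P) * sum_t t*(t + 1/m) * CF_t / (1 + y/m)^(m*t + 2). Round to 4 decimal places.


Coupon per period c = face * coupon_rate / m = 2.100000
Periods per year m = 1; per-period yield y/m = 0.048000
Number of cashflows N = 2
Cashflows (t years, CF_t, discount factor 1/(1+y/m)^(m*t), PV):
  t = 1.0000: CF_t = 2.100000, DF = 0.954198, PV = 2.003817
  t = 2.0000: CF_t = 102.100000, DF = 0.910495, PV = 92.961512
Price P = sum_t PV_t = 94.965328
Convexity numerator sum_t t*(t + 1/m) * CF_t / (1+y/m)^(m*t + 2):
  t = 1.0000: term = 3.648929
  t = 2.0000: term = 507.845796
Convexity = (1/P) * sum = 511.494725 / 94.965328 = 5.386121

Answer: Convexity = 5.3861


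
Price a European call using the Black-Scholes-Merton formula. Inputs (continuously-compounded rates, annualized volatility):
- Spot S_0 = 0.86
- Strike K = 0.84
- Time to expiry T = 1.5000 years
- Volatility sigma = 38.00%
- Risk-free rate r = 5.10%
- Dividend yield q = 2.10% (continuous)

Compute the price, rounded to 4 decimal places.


Answer: Price = 0.1774

Derivation:
d1 = (ln(S/K) + (r - q + 0.5*sigma^2) * T) / (sigma * sqrt(T)) = 0.37995131
d2 = d1 - sigma * sqrt(T) = -0.08545174
exp(-rT) = 0.92635291; exp(-qT) = 0.96899096
C = S_0 * exp(-qT) * N(d1) - K * exp(-rT) * N(d2)
N(d1) = 0.64800922; N(d2) = 0.46595113
C = 0.8600 * 0.96899096 * 0.64800922 - 0.8400 * 0.92635291 * 0.46595113 = 0.1774


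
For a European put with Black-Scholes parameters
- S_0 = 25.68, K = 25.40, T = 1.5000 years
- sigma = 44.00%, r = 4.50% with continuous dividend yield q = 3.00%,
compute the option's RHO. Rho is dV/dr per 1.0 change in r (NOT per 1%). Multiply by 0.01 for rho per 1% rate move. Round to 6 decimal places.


Answer: Rho = -20.731488

Derivation:
d1 = 0.3315408580; d2 = -0.2073468854
phi(d1) = 0.3776081718; exp(-qT) = 0.9559974818; exp(-rT) = 0.9347277206
N(-d2) = 0.5821305198
Rho = -K*T*exp(-rT)*N(-d2) = -25.4000 * 1.5000 * 0.9347277206 * 0.5821305198 = -20.731488


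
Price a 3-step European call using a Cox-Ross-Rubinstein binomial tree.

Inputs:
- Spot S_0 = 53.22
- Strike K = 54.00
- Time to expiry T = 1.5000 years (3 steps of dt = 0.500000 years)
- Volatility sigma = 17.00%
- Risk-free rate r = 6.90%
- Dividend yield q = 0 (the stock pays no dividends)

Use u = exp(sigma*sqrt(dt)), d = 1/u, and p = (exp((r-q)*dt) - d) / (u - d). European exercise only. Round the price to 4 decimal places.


dt = T/N = 0.500000
u = exp(sigma*sqrt(dt)) = 1.127732; d = 1/u = 0.886736
p = (exp((r-q)*dt) - d) / (u - d) = 0.615638
Discount per step: exp(-r*dt) = 0.966088
Stock lattice S(k, i) with i counting down-moves:
  k=0: S(0,0) = 53.2200
  k=1: S(1,0) = 60.0179; S(1,1) = 47.1921
  k=2: S(2,0) = 67.6841; S(2,1) = 53.2200; S(2,2) = 41.8469
  k=3: S(3,0) = 76.3294; S(3,1) = 60.0179; S(3,2) = 47.1921; S(3,3) = 37.1072
Terminal payoffs V(N, i) = max(S_T - K, 0):
  V(3,0) = 22.329441; V(3,1) = 6.017874; V(3,2) = 0.000000; V(3,3) = 0.000000
Backward induction: V(k, i) = exp(-r*dt) * [p * V(k+1, i) + (1-p) * V(k+1, i+1)].
  V(2,0) = exp(-r*dt) * [p*22.329441 + (1-p)*6.017874] = 15.515281
  V(2,1) = exp(-r*dt) * [p*6.017874 + (1-p)*0.000000] = 3.579196
  V(2,2) = exp(-r*dt) * [p*0.000000 + (1-p)*0.000000] = 0.000000
  V(1,0) = exp(-r*dt) * [p*15.515281 + (1-p)*3.579196] = 10.556937
  V(1,1) = exp(-r*dt) * [p*3.579196 + (1-p)*0.000000] = 2.128766
  V(0,0) = exp(-r*dt) * [p*10.556937 + (1-p)*2.128766] = 7.069323

Answer: Price = V(0,0) = 7.0693


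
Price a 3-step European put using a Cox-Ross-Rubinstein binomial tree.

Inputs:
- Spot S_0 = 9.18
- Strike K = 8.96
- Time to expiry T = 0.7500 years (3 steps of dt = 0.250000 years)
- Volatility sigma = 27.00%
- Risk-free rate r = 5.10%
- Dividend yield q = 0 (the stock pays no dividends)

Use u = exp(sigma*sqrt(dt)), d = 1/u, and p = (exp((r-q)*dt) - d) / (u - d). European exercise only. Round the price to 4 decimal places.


Answer: Price = V(0,0) = 0.6436

Derivation:
dt = T/N = 0.250000
u = exp(sigma*sqrt(dt)) = 1.144537; d = 1/u = 0.873716
p = (exp((r-q)*dt) - d) / (u - d) = 0.513682
Discount per step: exp(-r*dt) = 0.987331
Stock lattice S(k, i) with i counting down-moves:
  k=0: S(0,0) = 9.1800
  k=1: S(1,0) = 10.5068; S(1,1) = 8.0207
  k=2: S(2,0) = 12.0255; S(2,1) = 9.1800; S(2,2) = 7.0078
  k=3: S(3,0) = 13.7636; S(3,1) = 10.5068; S(3,2) = 8.0207; S(3,3) = 6.1228
Terminal payoffs V(N, i) = max(K - S_T, 0):
  V(3,0) = 0.000000; V(3,1) = 0.000000; V(3,2) = 0.939288; V(3,3) = 2.837153
Backward induction: V(k, i) = exp(-r*dt) * [p * V(k+1, i) + (1-p) * V(k+1, i+1)].
  V(2,0) = exp(-r*dt) * [p*0.000000 + (1-p)*0.000000] = 0.000000
  V(2,1) = exp(-r*dt) * [p*0.000000 + (1-p)*0.939288] = 0.451006
  V(2,2) = exp(-r*dt) * [p*0.939288 + (1-p)*2.837153] = 1.838661
  V(1,0) = exp(-r*dt) * [p*0.000000 + (1-p)*0.451006] = 0.216554
  V(1,1) = exp(-r*dt) * [p*0.451006 + (1-p)*1.838661] = 1.111585
  V(0,0) = exp(-r*dt) * [p*0.216554 + (1-p)*1.111585] = 0.643566


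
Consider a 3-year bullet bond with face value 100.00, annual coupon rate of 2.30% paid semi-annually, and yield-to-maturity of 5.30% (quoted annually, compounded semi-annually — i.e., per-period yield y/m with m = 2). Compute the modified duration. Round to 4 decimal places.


Coupon per period c = face * coupon_rate / m = 1.150000
Periods per year m = 2; per-period yield y/m = 0.026500
Number of cashflows N = 6
Cashflows (t years, CF_t, discount factor 1/(1+y/m)^(m*t), PV):
  t = 0.5000: CF_t = 1.150000, DF = 0.974184, PV = 1.120312
  t = 1.0000: CF_t = 1.150000, DF = 0.949035, PV = 1.091390
  t = 1.5000: CF_t = 1.150000, DF = 0.924535, PV = 1.063215
  t = 2.0000: CF_t = 1.150000, DF = 0.900667, PV = 1.035767
  t = 2.5000: CF_t = 1.150000, DF = 0.877415, PV = 1.009028
  t = 3.0000: CF_t = 101.150000, DF = 0.854764, PV = 86.459390
Price P = sum_t PV_t = 91.779100
First compute Macaulay numerator sum_t t * PV_t:
  t * PV_t at t = 0.5000: 0.560156
  t * PV_t at t = 1.0000: 1.091390
  t * PV_t at t = 1.5000: 1.594822
  t * PV_t at t = 2.0000: 2.071534
  t * PV_t at t = 2.5000: 2.522569
  t * PV_t at t = 3.0000: 259.378169
Macaulay duration D = 267.218639 / 91.779100 = 2.911541
Modified duration = D / (1 + y/m) = 2.911541 / (1 + 0.026500) = 2.836377

Answer: Modified duration = 2.8364


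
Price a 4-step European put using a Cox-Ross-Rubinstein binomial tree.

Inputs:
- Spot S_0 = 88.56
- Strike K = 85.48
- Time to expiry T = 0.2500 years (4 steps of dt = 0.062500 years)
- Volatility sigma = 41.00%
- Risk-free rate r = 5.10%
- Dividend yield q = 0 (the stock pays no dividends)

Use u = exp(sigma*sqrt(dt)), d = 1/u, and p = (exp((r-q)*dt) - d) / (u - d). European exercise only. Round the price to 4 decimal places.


Answer: Price = V(0,0) = 5.2085

Derivation:
dt = T/N = 0.062500
u = exp(sigma*sqrt(dt)) = 1.107937; d = 1/u = 0.902578
p = (exp((r-q)*dt) - d) / (u - d) = 0.489944
Discount per step: exp(-r*dt) = 0.996818
Stock lattice S(k, i) with i counting down-moves:
  k=0: S(0,0) = 88.5600
  k=1: S(1,0) = 98.1189; S(1,1) = 79.9323
  k=2: S(2,0) = 108.7096; S(2,1) = 88.5600; S(2,2) = 72.1452
  k=3: S(3,0) = 120.4434; S(3,1) = 98.1189; S(3,2) = 79.9323; S(3,3) = 65.1167
  k=4: S(4,0) = 133.4438; S(4,1) = 108.7096; S(4,2) = 88.5600; S(4,3) = 72.1452; S(4,4) = 58.7729
Terminal payoffs V(N, i) = max(K - S_T, 0):
  V(4,0) = 0.000000; V(4,1) = 0.000000; V(4,2) = 0.000000; V(4,3) = 13.334834; V(4,4) = 26.707134
Backward induction: V(k, i) = exp(-r*dt) * [p * V(k+1, i) + (1-p) * V(k+1, i+1)].
  V(3,0) = exp(-r*dt) * [p*0.000000 + (1-p)*0.000000] = 0.000000
  V(3,1) = exp(-r*dt) * [p*0.000000 + (1-p)*0.000000] = 0.000000
  V(3,2) = exp(-r*dt) * [p*0.000000 + (1-p)*13.334834] = 6.779870
  V(3,3) = exp(-r*dt) * [p*13.334834 + (1-p)*26.707134] = 20.091316
  V(2,0) = exp(-r*dt) * [p*0.000000 + (1-p)*0.000000] = 0.000000
  V(2,1) = exp(-r*dt) * [p*0.000000 + (1-p)*6.779870] = 3.447110
  V(2,2) = exp(-r*dt) * [p*6.779870 + (1-p)*20.091316] = 13.526272
  V(1,0) = exp(-r*dt) * [p*0.000000 + (1-p)*3.447110] = 1.752624
  V(1,1) = exp(-r*dt) * [p*3.447110 + (1-p)*13.526272] = 8.560718
  V(0,0) = exp(-r*dt) * [p*1.752624 + (1-p)*8.560718] = 5.208507


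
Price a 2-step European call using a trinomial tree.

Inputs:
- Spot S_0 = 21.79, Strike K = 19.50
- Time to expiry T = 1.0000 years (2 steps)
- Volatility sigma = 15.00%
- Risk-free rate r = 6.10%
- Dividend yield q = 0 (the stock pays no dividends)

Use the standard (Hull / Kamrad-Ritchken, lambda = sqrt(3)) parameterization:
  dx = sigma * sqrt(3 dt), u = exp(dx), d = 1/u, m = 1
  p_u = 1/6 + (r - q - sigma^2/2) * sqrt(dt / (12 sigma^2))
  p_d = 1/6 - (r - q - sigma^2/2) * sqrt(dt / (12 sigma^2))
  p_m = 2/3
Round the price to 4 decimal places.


dt = T/N = 0.500000; dx = sigma*sqrt(3*dt) = 0.183712
u = exp(dx) = 1.201669; d = 1/u = 0.832176
p_u = 0.234368, p_m = 0.666667, p_d = 0.098965
Discount per step: exp(-r*dt) = 0.969960
Stock lattice S(k, j) with j the centered position index:
  k=0: S(0,+0) = 21.7900
  k=1: S(1,-1) = 18.1331; S(1,+0) = 21.7900; S(1,+1) = 26.1844
  k=2: S(2,-2) = 15.0899; S(2,-1) = 18.1331; S(2,+0) = 21.7900; S(2,+1) = 26.1844; S(2,+2) = 31.4650
Terminal payoffs V(N, j) = max(S_T - K, 0):
  V(2,-2) = 0.000000; V(2,-1) = 0.000000; V(2,+0) = 2.290000; V(2,+1) = 6.684376; V(2,+2) = 11.964962
Backward induction: V(k, j) = exp(-r*dt) * [p_u * V(k+1, j+1) + p_m * V(k+1, j) + p_d * V(k+1, j-1)]
  V(1,-1) = exp(-r*dt) * [p_u*2.290000 + p_m*0.000000 + p_d*0.000000] = 0.520580
  V(1,+0) = exp(-r*dt) * [p_u*6.684376 + p_m*2.290000 + p_d*0.000000] = 3.000349
  V(1,+1) = exp(-r*dt) * [p_u*11.964962 + p_m*6.684376 + p_d*2.290000] = 7.262175
  V(0,+0) = exp(-r*dt) * [p_u*7.262175 + p_m*3.000349 + p_d*0.520580] = 3.641011

Answer: Price = V(0,0) = 3.6410


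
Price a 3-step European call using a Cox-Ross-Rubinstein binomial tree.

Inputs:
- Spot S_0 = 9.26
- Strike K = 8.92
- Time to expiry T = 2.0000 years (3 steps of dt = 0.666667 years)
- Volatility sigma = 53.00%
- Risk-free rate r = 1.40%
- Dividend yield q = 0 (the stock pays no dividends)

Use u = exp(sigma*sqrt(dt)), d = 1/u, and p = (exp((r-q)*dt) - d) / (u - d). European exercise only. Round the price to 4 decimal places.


dt = T/N = 0.666667
u = exp(sigma*sqrt(dt)) = 1.541480; d = 1/u = 0.648727
p = (exp((r-q)*dt) - d) / (u - d) = 0.403975
Discount per step: exp(-r*dt) = 0.990710
Stock lattice S(k, i) with i counting down-moves:
  k=0: S(0,0) = 9.2600
  k=1: S(1,0) = 14.2741; S(1,1) = 6.0072
  k=2: S(2,0) = 22.0033; S(2,1) = 9.2600; S(2,2) = 3.8970
  k=3: S(3,0) = 33.9176; S(3,1) = 14.2741; S(3,2) = 6.0072; S(3,3) = 2.5281
Terminal payoffs V(N, i) = max(S_T - K, 0):
  V(3,0) = 24.997585; V(3,1) = 5.354108; V(3,2) = 0.000000; V(3,3) = 0.000000
Backward induction: V(k, i) = exp(-r*dt) * [p * V(k+1, i) + (1-p) * V(k+1, i+1)].
  V(2,0) = exp(-r*dt) * [p*24.997585 + (1-p)*5.354108] = 13.166122
  V(2,1) = exp(-r*dt) * [p*5.354108 + (1-p)*0.000000] = 2.142832
  V(2,2) = exp(-r*dt) * [p*0.000000 + (1-p)*0.000000] = 0.000000
  V(1,0) = exp(-r*dt) * [p*13.166122 + (1-p)*2.142832] = 6.534689
  V(1,1) = exp(-r*dt) * [p*2.142832 + (1-p)*0.000000] = 0.857609
  V(0,0) = exp(-r*dt) * [p*6.534689 + (1-p)*0.857609] = 3.121734

Answer: Price = V(0,0) = 3.1217


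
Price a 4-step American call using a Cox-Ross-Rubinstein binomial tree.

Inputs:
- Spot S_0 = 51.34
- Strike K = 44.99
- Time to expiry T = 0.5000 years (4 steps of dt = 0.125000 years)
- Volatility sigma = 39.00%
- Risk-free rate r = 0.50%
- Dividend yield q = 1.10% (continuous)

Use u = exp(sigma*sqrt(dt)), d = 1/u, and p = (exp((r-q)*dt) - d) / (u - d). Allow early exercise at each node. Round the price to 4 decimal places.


Answer: Price = V(0,0) = 9.2244

Derivation:
dt = T/N = 0.125000
u = exp(sigma*sqrt(dt)) = 1.147844; d = 1/u = 0.871198
p = (exp((r-q)*dt) - d) / (u - d) = 0.462873
Discount per step: exp(-r*dt) = 0.999375
Stock lattice S(k, i) with i counting down-moves:
  k=0: S(0,0) = 51.3400
  k=1: S(1,0) = 58.9303; S(1,1) = 44.7273
  k=2: S(2,0) = 67.6429; S(2,1) = 51.3400; S(2,2) = 38.9664
  k=3: S(3,0) = 77.6435; S(3,1) = 58.9303; S(3,2) = 44.7273; S(3,3) = 33.9474
  k=4: S(4,0) = 89.1226; S(4,1) = 67.6429; S(4,2) = 51.3400; S(4,3) = 38.9664; S(4,4) = 29.5749
Terminal payoffs V(N, i) = max(S_T - K, 0):
  V(4,0) = 44.132646; V(4,1) = 22.652861; V(4,2) = 6.350000; V(4,3) = 0.000000; V(4,4) = 0.000000
Backward induction: V(k, i) = exp(-r*dt) * [p * V(k+1, i) + (1-p) * V(k+1, i+1)]; then take max(V_cont, immediate exercise) for American.
  V(3,0) = exp(-r*dt) * [p*44.132646 + (1-p)*22.652861] = 32.574908; exercise = 32.653485; V(3,0) = max -> 32.653485
  V(3,1) = exp(-r*dt) * [p*22.652861 + (1-p)*6.350000] = 13.887472; exercise = 13.940336; V(3,1) = max -> 13.940336
  V(3,2) = exp(-r*dt) * [p*6.350000 + (1-p)*0.000000] = 2.937407; exercise = 0.000000; V(3,2) = max -> 2.937407
  V(3,3) = exp(-r*dt) * [p*0.000000 + (1-p)*0.000000] = 0.000000; exercise = 0.000000; V(3,3) = max -> 0.000000
  V(2,0) = exp(-r*dt) * [p*32.653485 + (1-p)*13.940336] = 22.588026; exercise = 22.652861; V(2,0) = max -> 22.652861
  V(2,1) = exp(-r*dt) * [p*13.940336 + (1-p)*2.937407] = 8.025349; exercise = 6.350000; V(2,1) = max -> 8.025349
  V(2,2) = exp(-r*dt) * [p*2.937407 + (1-p)*0.000000] = 1.358797; exercise = 0.000000; V(2,2) = max -> 1.358797
  V(1,0) = exp(-r*dt) * [p*22.652861 + (1-p)*8.025349] = 14.786785; exercise = 13.940336; V(1,0) = max -> 14.786785
  V(1,1) = exp(-r*dt) * [p*8.025349 + (1-p)*1.358797] = 4.441787; exercise = 0.000000; V(1,1) = max -> 4.441787
  V(0,0) = exp(-r*dt) * [p*14.786785 + (1-p)*4.441787] = 9.224441; exercise = 6.350000; V(0,0) = max -> 9.224441


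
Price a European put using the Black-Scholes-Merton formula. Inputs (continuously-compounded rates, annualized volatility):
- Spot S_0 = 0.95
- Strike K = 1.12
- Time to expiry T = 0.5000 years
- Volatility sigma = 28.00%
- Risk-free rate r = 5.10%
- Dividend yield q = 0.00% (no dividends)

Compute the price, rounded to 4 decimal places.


d1 = (ln(S/K) + (r - q + 0.5*sigma^2) * T) / (sigma * sqrt(T)) = -0.60367716
d2 = d1 - sigma * sqrt(T) = -0.80166706
exp(-rT) = 0.97482238; exp(-qT) = 1.00000000
P = K * exp(-rT) * N(-d2) - S_0 * exp(-qT) * N(-d1)
N(-d1) = 0.72697085; N(-d2) = 0.78862721
P = 1.1200 * 0.97482238 * 0.78862721 - 0.9500 * 1.00000000 * 0.72697085 = 0.1704

Answer: Price = 0.1704


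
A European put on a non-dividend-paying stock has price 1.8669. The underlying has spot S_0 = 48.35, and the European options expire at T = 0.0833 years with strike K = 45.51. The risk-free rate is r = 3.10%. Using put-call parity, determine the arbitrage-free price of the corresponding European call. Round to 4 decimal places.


Put-call parity: C - P = S_0 * exp(-qT) - K * exp(-rT).
S_0 * exp(-qT) = 48.3500 * 1.00000000 = 48.35000000
K * exp(-rT) = 45.5100 * 0.99742103 = 45.39263113
C = P + S*exp(-qT) - K*exp(-rT)
C = 1.8669 + 48.35000000 - 45.39263113 = 4.8243

Answer: Call price = 4.8243


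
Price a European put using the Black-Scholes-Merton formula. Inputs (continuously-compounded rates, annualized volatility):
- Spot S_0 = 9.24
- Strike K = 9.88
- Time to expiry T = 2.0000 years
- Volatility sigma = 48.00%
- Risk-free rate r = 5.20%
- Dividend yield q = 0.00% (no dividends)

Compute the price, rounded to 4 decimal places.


Answer: Price = 2.2459

Derivation:
d1 = (ln(S/K) + (r - q + 0.5*sigma^2) * T) / (sigma * sqrt(T)) = 0.39396067
d2 = d1 - sigma * sqrt(T) = -0.28486184
exp(-rT) = 0.90122530; exp(-qT) = 1.00000000
P = K * exp(-rT) * N(-d2) - S_0 * exp(-qT) * N(-d1)
N(-d1) = 0.34680504; N(-d2) = 0.61212500
P = 9.8800 * 0.90122530 * 0.61212500 - 9.2400 * 1.00000000 * 0.34680504 = 2.2459


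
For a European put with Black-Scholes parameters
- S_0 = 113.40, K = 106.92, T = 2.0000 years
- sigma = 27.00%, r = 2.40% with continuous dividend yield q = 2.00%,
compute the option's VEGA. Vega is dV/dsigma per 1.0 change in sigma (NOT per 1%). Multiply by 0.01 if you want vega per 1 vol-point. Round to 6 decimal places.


d1 = 0.3659683525; d2 = -0.0158693093
phi(d1) = 0.3731014357; exp(-qT) = 0.9607894392; exp(-rT) = 0.9531337871
Vega = S * exp(-qT) * phi(d1) * sqrt(T) = 113.4000 * 0.9607894392 * 0.3731014357 * 1.4142135624 = 57.488793

Answer: Vega = 57.488793


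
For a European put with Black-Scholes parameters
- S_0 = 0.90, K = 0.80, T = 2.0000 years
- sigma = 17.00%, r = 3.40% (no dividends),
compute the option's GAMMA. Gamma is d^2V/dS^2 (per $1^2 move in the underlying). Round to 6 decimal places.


Answer: Gamma = 1.237525

Derivation:
d1 = 0.8929637078; d2 = 0.6525474022
phi(d1) = 0.2677689961; exp(-qT) = 1.0000000000; exp(-rT) = 0.9342604736
Gamma = exp(-qT) * phi(d1) / (S * sigma * sqrt(T)) = 1.0000000000 * 0.2677689961 / (0.9000 * 0.1700 * 1.4142135624) = 1.237525


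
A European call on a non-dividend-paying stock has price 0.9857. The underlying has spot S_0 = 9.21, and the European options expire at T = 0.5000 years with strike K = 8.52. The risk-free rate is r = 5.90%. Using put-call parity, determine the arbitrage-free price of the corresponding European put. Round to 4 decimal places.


Put-call parity: C - P = S_0 * exp(-qT) - K * exp(-rT).
S_0 * exp(-qT) = 9.2100 * 1.00000000 = 9.21000000
K * exp(-rT) = 8.5200 * 0.97093088 = 8.27233108
P = C - S*exp(-qT) + K*exp(-rT)
P = 0.9857 - 9.21000000 + 8.27233108 = 0.0480

Answer: Put price = 0.0480


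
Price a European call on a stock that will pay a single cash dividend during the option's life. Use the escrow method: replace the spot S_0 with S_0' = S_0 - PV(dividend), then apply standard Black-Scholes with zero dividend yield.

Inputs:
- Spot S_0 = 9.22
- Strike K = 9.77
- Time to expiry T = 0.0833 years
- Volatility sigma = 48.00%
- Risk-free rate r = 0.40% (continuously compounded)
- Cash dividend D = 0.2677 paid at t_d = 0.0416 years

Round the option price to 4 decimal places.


Answer: Price = 0.2083

Derivation:
PV(D) = D * exp(-r * t_d) = 0.2677 * 0.99983361 = 0.26765546
S_0' = S_0 - PV(D) = 9.2200 - 0.26765546 = 8.95234454
d1 = (ln(S_0'/K) + (r + sigma^2/2)*T) / (sigma*sqrt(T)) = -0.55921532
d2 = d1 - sigma*sqrt(T) = -0.69775166
exp(-rT) = 0.99966686
N(d1) = 0.28800739; N(d2) = 0.24266626
C = S_0' * N(d1) - K * exp(-rT) * N(d2) = 8.95234454 * 0.28800739 - 9.7700 * 0.99966686 * 0.24266626 = 0.2083


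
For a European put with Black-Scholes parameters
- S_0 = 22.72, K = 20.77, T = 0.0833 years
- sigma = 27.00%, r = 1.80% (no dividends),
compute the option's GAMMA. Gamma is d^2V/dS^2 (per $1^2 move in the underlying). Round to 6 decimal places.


d1 = 1.2097476913; d2 = 1.1318209949
phi(d1) = 0.1919187312; exp(-qT) = 1.0000000000; exp(-rT) = 0.9985017235
Gamma = exp(-qT) * phi(d1) / (S * sigma * sqrt(T)) = 1.0000000000 * 0.1919187312 / (22.7200 * 0.2700 * 0.2886173938) = 0.108398

Answer: Gamma = 0.108398


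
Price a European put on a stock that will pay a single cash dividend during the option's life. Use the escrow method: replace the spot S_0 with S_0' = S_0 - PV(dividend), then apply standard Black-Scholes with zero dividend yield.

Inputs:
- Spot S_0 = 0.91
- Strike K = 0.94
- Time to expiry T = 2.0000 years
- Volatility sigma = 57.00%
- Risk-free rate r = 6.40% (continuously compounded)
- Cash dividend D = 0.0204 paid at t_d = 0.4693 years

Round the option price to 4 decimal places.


Answer: Price = 0.2383

Derivation:
PV(D) = D * exp(-r * t_d) = 0.0204 * 0.97041137 = 0.01979639
S_0' = S_0 - PV(D) = 0.9100 - 0.01979639 = 0.89020361
d1 = (ln(S_0'/K) + (r + sigma^2/2)*T) / (sigma*sqrt(T)) = 0.49431768
d2 = d1 - sigma*sqrt(T) = -0.31178405
exp(-rT) = 0.87985338
N(-d1) = 0.31054092; N(-d2) = 0.62239768
P = K * exp(-rT) * N(-d2) - S_0' * N(-d1) = 0.9400 * 0.87985338 * 0.62239768 - 0.89020361 * 0.31054092 = 0.2383


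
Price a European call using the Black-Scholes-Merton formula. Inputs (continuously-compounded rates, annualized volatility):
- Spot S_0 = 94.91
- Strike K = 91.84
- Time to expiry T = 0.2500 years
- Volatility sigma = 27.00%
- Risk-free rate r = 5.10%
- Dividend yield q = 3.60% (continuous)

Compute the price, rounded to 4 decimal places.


Answer: Price = 6.8441

Derivation:
d1 = (ln(S/K) + (r - q + 0.5*sigma^2) * T) / (sigma * sqrt(T)) = 0.33884179
d2 = d1 - sigma * sqrt(T) = 0.20384179
exp(-rT) = 0.98733094; exp(-qT) = 0.99104038
C = S_0 * exp(-qT) * N(d1) - K * exp(-rT) * N(d2)
N(d1) = 0.63263554; N(d2) = 0.58076143
C = 94.9100 * 0.99104038 * 0.63263554 - 91.8400 * 0.98733094 * 0.58076143 = 6.8441


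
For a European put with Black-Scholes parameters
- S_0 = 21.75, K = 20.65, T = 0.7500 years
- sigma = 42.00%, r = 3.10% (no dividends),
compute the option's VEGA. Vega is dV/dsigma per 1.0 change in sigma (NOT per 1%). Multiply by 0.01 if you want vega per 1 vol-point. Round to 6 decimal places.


d1 = 0.3884699585; d2 = 0.0247392889
phi(d1) = 0.3699479394; exp(-qT) = 1.0000000000; exp(-rT) = 0.9770181987
Vega = S * exp(-qT) * phi(d1) * sqrt(T) = 21.7500 * 1.0000000000 * 0.3699479394 * 0.8660254038 = 6.968359

Answer: Vega = 6.968359


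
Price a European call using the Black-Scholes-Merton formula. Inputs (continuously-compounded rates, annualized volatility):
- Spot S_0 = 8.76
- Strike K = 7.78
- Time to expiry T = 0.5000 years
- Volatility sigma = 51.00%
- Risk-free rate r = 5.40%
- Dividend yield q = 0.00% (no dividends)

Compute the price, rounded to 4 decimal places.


d1 = (ln(S/K) + (r - q + 0.5*sigma^2) * T) / (sigma * sqrt(T)) = 0.58416605
d2 = d1 - sigma * sqrt(T) = 0.22354160
exp(-rT) = 0.97336124; exp(-qT) = 1.00000000
C = S_0 * exp(-qT) * N(d1) - K * exp(-rT) * N(d2)
N(d1) = 0.72044570; N(d2) = 0.58844299
C = 8.7600 * 1.00000000 * 0.72044570 - 7.7800 * 0.97336124 * 0.58844299 = 1.8550

Answer: Price = 1.8550


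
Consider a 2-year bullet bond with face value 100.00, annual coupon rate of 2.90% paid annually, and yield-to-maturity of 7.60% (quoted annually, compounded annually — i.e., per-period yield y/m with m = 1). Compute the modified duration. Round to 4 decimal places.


Answer: Modified duration = 1.8314

Derivation:
Coupon per period c = face * coupon_rate / m = 2.900000
Periods per year m = 1; per-period yield y/m = 0.076000
Number of cashflows N = 2
Cashflows (t years, CF_t, discount factor 1/(1+y/m)^(m*t), PV):
  t = 1.0000: CF_t = 2.900000, DF = 0.929368, PV = 2.695167
  t = 2.0000: CF_t = 102.900000, DF = 0.863725, PV = 88.877296
Price P = sum_t PV_t = 91.572463
First compute Macaulay numerator sum_t t * PV_t:
  t * PV_t at t = 1.0000: 2.695167
  t * PV_t at t = 2.0000: 177.754592
Macaulay duration D = 180.449759 / 91.572463 = 1.970568
Modified duration = D / (1 + y/m) = 1.970568 / (1 + 0.076000) = 1.831383


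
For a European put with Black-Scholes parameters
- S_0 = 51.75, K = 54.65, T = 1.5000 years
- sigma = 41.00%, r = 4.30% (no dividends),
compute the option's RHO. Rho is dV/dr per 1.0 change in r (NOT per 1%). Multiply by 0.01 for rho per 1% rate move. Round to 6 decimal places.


d1 = 0.2709378962; d2 = -0.2312075011
phi(d1) = 0.3845650956; exp(-qT) = 1.0000000000; exp(-rT) = 0.9375361143
N(-d2) = 0.5914231986
Rho = -K*T*exp(-rT)*N(-d2) = -54.6500 * 1.5000 * 0.9375361143 * 0.5914231986 = -45.453548

Answer: Rho = -45.453548


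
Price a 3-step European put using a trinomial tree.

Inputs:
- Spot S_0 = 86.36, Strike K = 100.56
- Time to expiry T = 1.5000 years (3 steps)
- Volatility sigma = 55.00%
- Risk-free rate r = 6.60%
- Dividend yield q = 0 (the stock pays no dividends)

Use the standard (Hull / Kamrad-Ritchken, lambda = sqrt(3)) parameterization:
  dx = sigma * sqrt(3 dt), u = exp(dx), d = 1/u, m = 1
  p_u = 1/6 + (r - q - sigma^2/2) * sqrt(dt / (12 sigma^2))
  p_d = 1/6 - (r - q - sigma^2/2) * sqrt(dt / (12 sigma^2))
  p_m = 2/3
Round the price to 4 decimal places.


dt = T/N = 0.500000; dx = sigma*sqrt(3*dt) = 0.673610
u = exp(dx) = 1.961304; d = 1/u = 0.509865
p_u = 0.135027, p_m = 0.666667, p_d = 0.198306
Discount per step: exp(-r*dt) = 0.967539
Stock lattice S(k, j) with j the centered position index:
  k=0: S(0,+0) = 86.3600
  k=1: S(1,-1) = 44.0319; S(1,+0) = 86.3600; S(1,+1) = 169.3782
  k=2: S(2,-2) = 22.4503; S(2,-1) = 44.0319; S(2,+0) = 86.3600; S(2,+1) = 169.3782; S(2,+2) = 332.2022
  k=3: S(3,-3) = 11.4466; S(3,-2) = 22.4503; S(3,-1) = 44.0319; S(3,+0) = 86.3600; S(3,+1) = 169.3782; S(3,+2) = 332.2022; S(3,+3) = 651.5497
Terminal payoffs V(N, j) = max(K - S_T, 0):
  V(3,-3) = 89.113368; V(3,-2) = 78.109671; V(3,-1) = 56.528076; V(3,+0) = 14.200000; V(3,+1) = 0.000000; V(3,+2) = 0.000000; V(3,+3) = 0.000000
Backward induction: V(k, j) = exp(-r*dt) * [p_u * V(k+1, j+1) + p_m * V(k+1, j) + p_d * V(k+1, j-1)]
  V(2,-2) = exp(-r*dt) * [p_u*56.528076 + p_m*78.109671 + p_d*89.113368] = 74.865872
  V(2,-1) = exp(-r*dt) * [p_u*14.200000 + p_m*56.528076 + p_d*78.109671] = 53.304004
  V(2,+0) = exp(-r*dt) * [p_u*0.000000 + p_m*14.200000 + p_d*56.528076] = 20.005329
  V(2,+1) = exp(-r*dt) * [p_u*0.000000 + p_m*0.000000 + p_d*14.200000] = 2.724534
  V(2,+2) = exp(-r*dt) * [p_u*0.000000 + p_m*0.000000 + p_d*0.000000] = 0.000000
  V(1,-1) = exp(-r*dt) * [p_u*20.005329 + p_m*53.304004 + p_d*74.865872] = 51.360445
  V(1,+0) = exp(-r*dt) * [p_u*2.724534 + p_m*20.005329 + p_d*53.304004] = 23.487261
  V(1,+1) = exp(-r*dt) * [p_u*0.000000 + p_m*2.724534 + p_d*20.005329] = 5.595789
  V(0,+0) = exp(-r*dt) * [p_u*5.595789 + p_m*23.487261 + p_d*51.360445] = 25.735402

Answer: Price = V(0,0) = 25.7354


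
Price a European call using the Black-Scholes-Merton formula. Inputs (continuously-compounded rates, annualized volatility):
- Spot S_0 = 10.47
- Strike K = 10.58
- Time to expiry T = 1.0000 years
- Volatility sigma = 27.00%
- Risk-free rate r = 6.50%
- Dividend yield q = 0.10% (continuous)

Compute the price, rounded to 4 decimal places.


Answer: Price = 1.3879

Derivation:
d1 = (ln(S/K) + (r - q + 0.5*sigma^2) * T) / (sigma * sqrt(T)) = 0.33332814
d2 = d1 - sigma * sqrt(T) = 0.06332814
exp(-rT) = 0.93706746; exp(-qT) = 0.99900050
C = S_0 * exp(-qT) * N(d1) - K * exp(-rT) * N(d2)
N(d1) = 0.63055670; N(d2) = 0.52524740
C = 10.4700 * 0.99900050 * 0.63055670 - 10.5800 * 0.93706746 * 0.52524740 = 1.3879


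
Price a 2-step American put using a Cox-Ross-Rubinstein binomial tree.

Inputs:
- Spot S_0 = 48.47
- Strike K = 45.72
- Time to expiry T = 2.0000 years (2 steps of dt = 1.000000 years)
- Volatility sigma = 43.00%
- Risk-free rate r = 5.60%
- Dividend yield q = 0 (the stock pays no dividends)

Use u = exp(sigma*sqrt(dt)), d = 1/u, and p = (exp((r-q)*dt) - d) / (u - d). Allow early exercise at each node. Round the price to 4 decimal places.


Answer: Price = V(0,0) = 7.2575

Derivation:
dt = T/N = 1.000000
u = exp(sigma*sqrt(dt)) = 1.537258; d = 1/u = 0.650509
p = (exp((r-q)*dt) - d) / (u - d) = 0.459080
Discount per step: exp(-r*dt) = 0.945539
Stock lattice S(k, i) with i counting down-moves:
  k=0: S(0,0) = 48.4700
  k=1: S(1,0) = 74.5109; S(1,1) = 31.5302
  k=2: S(2,0) = 114.5424; S(2,1) = 48.4700; S(2,2) = 20.5107
Terminal payoffs V(N, i) = max(K - S_T, 0):
  V(2,0) = 0.000000; V(2,1) = 0.000000; V(2,2) = 25.209334
Backward induction: V(k, i) = exp(-r*dt) * [p * V(k+1, i) + (1-p) * V(k+1, i+1)]; then take max(V_cont, immediate exercise) for American.
  V(1,0) = exp(-r*dt) * [p*0.000000 + (1-p)*0.000000] = 0.000000; exercise = 0.000000; V(1,0) = max -> 0.000000
  V(1,1) = exp(-r*dt) * [p*0.000000 + (1-p)*25.209334] = 12.893589; exercise = 14.189824; V(1,1) = max -> 14.189824
  V(0,0) = exp(-r*dt) * [p*0.000000 + (1-p)*14.189824] = 7.257540; exercise = 0.000000; V(0,0) = max -> 7.257540


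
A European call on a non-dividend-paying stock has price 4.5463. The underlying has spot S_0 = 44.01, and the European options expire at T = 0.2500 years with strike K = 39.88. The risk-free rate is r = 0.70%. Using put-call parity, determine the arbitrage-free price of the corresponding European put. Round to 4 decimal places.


Put-call parity: C - P = S_0 * exp(-qT) - K * exp(-rT).
S_0 * exp(-qT) = 44.0100 * 1.00000000 = 44.01000000
K * exp(-rT) = 39.8800 * 0.99825153 = 39.81027103
P = C - S*exp(-qT) + K*exp(-rT)
P = 4.5463 - 44.01000000 + 39.81027103 = 0.3466

Answer: Put price = 0.3466


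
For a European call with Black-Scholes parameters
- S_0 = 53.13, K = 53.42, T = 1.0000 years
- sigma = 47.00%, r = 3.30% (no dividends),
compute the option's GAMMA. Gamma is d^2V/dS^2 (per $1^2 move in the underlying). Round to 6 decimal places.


Answer: Gamma = 0.015302

Derivation:
d1 = 0.2936309208; d2 = -0.1763690792
phi(d1) = 0.3821094886; exp(-qT) = 1.0000000000; exp(-rT) = 0.9675385596
Gamma = exp(-qT) * phi(d1) / (S * sigma * sqrt(T)) = 1.0000000000 * 0.3821094886 / (53.1300 * 0.4700 * 1.0000000000) = 0.015302
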